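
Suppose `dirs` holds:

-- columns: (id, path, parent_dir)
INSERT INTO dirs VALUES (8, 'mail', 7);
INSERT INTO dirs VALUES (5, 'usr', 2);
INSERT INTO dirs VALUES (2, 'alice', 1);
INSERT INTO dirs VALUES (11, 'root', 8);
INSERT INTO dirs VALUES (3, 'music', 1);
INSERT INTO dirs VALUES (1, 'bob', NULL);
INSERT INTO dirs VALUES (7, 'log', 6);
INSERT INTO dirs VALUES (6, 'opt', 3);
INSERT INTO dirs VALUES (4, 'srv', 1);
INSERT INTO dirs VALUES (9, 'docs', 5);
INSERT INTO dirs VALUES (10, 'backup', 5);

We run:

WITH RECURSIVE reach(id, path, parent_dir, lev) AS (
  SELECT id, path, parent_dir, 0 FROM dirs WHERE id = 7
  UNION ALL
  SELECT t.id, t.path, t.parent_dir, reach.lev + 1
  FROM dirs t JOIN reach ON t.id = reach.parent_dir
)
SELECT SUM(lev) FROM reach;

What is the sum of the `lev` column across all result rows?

Base: id=7 (log), parent_dir=6, lev 0.
Iteration 1: join on id=6 -> opt (id 6, parent_dir=3, lev 1).
Iteration 2: join on id=3 -> music (id 3, parent_dir=1, lev 2).
Iteration 3: join on id=1 -> bob (id 1, parent_dir=NULL, lev 3).
Iteration 4: parent_dir is NULL; no match; recursion stops.
SUM(lev) = 0 + 1 + 2 + 3 = 6.

6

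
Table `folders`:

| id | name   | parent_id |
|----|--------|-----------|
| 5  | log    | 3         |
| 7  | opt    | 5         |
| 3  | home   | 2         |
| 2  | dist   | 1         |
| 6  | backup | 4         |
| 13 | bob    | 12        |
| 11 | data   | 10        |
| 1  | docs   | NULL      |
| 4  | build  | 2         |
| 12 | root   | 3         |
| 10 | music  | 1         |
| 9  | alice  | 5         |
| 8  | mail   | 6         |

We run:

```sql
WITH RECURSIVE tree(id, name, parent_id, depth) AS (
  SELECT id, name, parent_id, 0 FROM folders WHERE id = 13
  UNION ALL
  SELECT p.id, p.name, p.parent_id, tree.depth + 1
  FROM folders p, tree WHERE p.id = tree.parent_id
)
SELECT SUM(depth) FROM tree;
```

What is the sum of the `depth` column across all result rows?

10

Base: id=13 (bob), parent_id=12, depth 0.
Iteration 1: join on id=12 -> root (id 12, parent_id=3, depth 1).
Iteration 2: join on id=3 -> home (id 3, parent_id=2, depth 2).
Iteration 3: join on id=2 -> dist (id 2, parent_id=1, depth 3).
Iteration 4: join on id=1 -> docs (id 1, parent_id=NULL, depth 4).
Iteration 5: parent_id is NULL; no match; recursion stops.
SUM(depth) = 0 + 1 + 2 + 3 + 4 = 10.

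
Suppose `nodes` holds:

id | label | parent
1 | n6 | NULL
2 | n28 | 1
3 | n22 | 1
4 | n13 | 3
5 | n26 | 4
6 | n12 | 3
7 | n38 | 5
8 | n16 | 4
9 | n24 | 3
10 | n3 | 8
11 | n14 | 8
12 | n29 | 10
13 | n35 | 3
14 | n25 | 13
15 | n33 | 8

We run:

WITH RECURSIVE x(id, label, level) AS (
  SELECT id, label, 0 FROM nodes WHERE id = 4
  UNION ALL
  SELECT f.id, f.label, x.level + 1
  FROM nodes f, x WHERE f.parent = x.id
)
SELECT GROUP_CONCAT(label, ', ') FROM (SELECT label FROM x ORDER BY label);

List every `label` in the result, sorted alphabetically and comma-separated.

n13, n14, n16, n26, n29, n3, n33, n38

Base: id=4 (n13) at level 0.
Iteration 1: rows with parent in {4} -> n26 (id 5, level 1), n16 (id 8, level 1).
Iteration 2: rows with parent in {5,8} -> n38 (id 7, level 2), n3 (id 10, level 2), n14 (id 11, level 2), n33 (id 15, level 2).
Iteration 3: rows with parent in {7,10,11,15} -> n29 (id 12, level 3).
Iteration 4: no rows with parent in {12}; recursion stops.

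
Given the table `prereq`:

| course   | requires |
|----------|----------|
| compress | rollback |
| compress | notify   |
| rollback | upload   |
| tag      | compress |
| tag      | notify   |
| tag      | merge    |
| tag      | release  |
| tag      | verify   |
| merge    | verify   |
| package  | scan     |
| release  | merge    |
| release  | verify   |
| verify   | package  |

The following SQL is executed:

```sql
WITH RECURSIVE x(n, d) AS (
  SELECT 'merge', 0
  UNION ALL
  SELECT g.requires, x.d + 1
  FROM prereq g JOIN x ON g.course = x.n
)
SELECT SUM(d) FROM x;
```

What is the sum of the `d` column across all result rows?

6

Base: (merge, d=0).
Iteration 1: edges from {merge} -> (verify, d=1).
Iteration 2: edges from {verify} -> (package, d=2).
Iteration 3: edges from {package} -> (scan, d=3).
Iteration 4: no outgoing edges from {scan}; recursion stops.
SUM(d) = 0 + 1 + 2 + 3 = 6.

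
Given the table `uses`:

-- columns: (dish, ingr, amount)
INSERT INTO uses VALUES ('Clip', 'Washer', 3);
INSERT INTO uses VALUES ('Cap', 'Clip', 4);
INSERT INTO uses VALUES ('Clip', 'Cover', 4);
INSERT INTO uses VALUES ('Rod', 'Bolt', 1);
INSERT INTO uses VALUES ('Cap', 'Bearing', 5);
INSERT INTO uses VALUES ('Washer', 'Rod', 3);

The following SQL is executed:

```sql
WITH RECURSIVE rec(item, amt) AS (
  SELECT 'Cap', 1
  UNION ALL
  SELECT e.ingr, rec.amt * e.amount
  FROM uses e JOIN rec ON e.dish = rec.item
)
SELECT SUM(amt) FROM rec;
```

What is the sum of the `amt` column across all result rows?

110

Base: (Cap, amt=1).
Iteration 1: components of {Cap} -> Bearing = 1*5 = 5, Clip = 1*4 = 4.
Iteration 2: components of {Bearing,Clip} -> Cover = 4*4 = 16, Washer = 4*3 = 12.
Iteration 3: components of {Cover,Washer} -> Rod = 12*3 = 36.
Iteration 4: components of {Rod} -> Bolt = 36*1 = 36.
Iteration 5: no further components; recursion stops.
SUM(amt) = 1 + 5 + 4 + 12 + 16 + 36 + 36 = 110.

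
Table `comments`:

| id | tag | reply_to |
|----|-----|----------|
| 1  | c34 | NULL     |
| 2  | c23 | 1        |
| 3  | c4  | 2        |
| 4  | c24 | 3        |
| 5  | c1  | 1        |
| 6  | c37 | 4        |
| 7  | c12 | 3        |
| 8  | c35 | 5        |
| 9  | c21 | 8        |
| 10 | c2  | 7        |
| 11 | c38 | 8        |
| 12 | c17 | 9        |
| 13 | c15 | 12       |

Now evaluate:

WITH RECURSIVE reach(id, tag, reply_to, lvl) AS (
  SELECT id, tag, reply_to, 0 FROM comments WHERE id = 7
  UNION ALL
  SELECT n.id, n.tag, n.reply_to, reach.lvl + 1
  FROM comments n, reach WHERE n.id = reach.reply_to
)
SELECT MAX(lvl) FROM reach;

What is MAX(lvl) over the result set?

Base: id=7 (c12), reply_to=3, lvl 0.
Iteration 1: join on id=3 -> c4 (id 3, reply_to=2, lvl 1).
Iteration 2: join on id=2 -> c23 (id 2, reply_to=1, lvl 2).
Iteration 3: join on id=1 -> c34 (id 1, reply_to=NULL, lvl 3).
Iteration 4: reply_to is NULL; no match; recursion stops.
lvl values: 0, 1, 2, 3; the maximum is 3.

3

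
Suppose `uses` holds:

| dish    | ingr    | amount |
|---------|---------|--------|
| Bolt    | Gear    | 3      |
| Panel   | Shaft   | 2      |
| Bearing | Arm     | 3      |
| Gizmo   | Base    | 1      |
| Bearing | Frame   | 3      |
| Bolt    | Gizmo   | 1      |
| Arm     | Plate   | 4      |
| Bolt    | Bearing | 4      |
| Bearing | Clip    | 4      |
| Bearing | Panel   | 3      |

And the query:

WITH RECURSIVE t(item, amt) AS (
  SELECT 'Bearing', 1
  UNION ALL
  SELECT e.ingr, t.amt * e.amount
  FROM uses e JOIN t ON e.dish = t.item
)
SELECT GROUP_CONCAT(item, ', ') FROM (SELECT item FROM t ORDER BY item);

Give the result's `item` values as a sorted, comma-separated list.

Arm, Bearing, Clip, Frame, Panel, Plate, Shaft

Base: (Bearing, amt=1).
Iteration 1: components of {Bearing} -> Arm = 1*3 = 3, Clip = 1*4 = 4, Frame = 1*3 = 3, Panel = 1*3 = 3.
Iteration 2: components of {Arm,Clip,Frame,Panel} -> Plate = 3*4 = 12, Shaft = 3*2 = 6.
Iteration 3: no further components; recursion stops.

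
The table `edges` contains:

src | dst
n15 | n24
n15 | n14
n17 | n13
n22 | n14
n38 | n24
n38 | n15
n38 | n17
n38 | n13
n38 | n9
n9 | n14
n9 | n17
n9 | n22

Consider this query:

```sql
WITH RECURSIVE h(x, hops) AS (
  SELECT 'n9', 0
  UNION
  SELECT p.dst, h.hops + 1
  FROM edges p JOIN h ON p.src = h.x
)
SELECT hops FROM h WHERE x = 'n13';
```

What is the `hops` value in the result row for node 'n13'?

2

Base: (n9, hops=0).
Iteration 1: edges from {n9} -> (n14, hops=1), (n17, hops=1), (n22, hops=1).
Iteration 2: edges from {n14,n17,n22} -> (n13, hops=2), (n14, hops=2).
Iteration 3: no outgoing edges from {n13,n14}; recursion stops.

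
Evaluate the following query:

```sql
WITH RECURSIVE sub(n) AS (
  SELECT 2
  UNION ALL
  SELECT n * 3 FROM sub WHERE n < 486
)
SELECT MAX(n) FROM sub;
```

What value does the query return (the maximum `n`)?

486

Base: n=2.
Iteration 1: 2 < 486 holds -> n = 2 * 3 = 6.
Iteration 2: 6 < 486 holds -> n = 6 * 3 = 18.
Iteration 3: 18 < 486 holds -> n = 18 * 3 = 54.
Iteration 4: 54 < 486 holds -> n = 54 * 3 = 162.
Iteration 5: 162 < 486 holds -> n = 162 * 3 = 486.
Iteration 6: 486 < 486 fails; recursion stops.
n values: 2, 6, 18, 54, 162, 486; the maximum is 486.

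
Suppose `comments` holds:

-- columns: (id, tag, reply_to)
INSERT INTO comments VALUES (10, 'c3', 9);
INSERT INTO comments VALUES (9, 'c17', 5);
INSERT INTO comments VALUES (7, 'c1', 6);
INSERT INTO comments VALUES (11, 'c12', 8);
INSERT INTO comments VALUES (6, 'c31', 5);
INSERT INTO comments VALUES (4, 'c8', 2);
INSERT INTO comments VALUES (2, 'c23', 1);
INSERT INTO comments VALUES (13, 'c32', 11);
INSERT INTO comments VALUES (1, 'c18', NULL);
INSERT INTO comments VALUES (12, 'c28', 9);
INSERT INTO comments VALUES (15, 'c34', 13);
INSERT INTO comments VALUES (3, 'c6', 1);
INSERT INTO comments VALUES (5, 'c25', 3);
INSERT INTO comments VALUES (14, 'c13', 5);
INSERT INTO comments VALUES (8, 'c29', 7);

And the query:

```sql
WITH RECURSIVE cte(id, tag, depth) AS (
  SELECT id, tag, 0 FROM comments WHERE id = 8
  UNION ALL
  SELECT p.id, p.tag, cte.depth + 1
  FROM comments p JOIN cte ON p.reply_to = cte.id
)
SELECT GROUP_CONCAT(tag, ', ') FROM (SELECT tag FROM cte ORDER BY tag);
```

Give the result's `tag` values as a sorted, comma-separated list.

Base: id=8 (c29) at depth 0.
Iteration 1: rows with reply_to in {8} -> c12 (id 11, depth 1).
Iteration 2: rows with reply_to in {11} -> c32 (id 13, depth 2).
Iteration 3: rows with reply_to in {13} -> c34 (id 15, depth 3).
Iteration 4: no rows with reply_to in {15}; recursion stops.

c12, c29, c32, c34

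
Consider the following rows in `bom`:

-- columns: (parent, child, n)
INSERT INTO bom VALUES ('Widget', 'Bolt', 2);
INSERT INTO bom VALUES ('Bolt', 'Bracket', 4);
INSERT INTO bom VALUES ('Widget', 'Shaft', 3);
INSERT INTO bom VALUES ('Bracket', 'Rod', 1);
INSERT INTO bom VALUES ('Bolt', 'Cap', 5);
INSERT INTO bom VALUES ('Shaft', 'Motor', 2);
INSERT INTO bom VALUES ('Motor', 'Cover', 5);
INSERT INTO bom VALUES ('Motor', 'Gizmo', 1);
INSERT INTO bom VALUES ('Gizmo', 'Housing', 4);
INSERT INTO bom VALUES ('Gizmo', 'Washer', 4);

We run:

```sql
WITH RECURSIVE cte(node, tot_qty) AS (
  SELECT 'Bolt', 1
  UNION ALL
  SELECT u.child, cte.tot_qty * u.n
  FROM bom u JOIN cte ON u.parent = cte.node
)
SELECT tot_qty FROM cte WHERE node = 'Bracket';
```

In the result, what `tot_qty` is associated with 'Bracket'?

Base: (Bolt, tot_qty=1).
Iteration 1: components of {Bolt} -> Bracket = 1*4 = 4, Cap = 1*5 = 5.
Iteration 2: components of {Bracket,Cap} -> Rod = 4*1 = 4.
Iteration 3: no further components; recursion stops.

4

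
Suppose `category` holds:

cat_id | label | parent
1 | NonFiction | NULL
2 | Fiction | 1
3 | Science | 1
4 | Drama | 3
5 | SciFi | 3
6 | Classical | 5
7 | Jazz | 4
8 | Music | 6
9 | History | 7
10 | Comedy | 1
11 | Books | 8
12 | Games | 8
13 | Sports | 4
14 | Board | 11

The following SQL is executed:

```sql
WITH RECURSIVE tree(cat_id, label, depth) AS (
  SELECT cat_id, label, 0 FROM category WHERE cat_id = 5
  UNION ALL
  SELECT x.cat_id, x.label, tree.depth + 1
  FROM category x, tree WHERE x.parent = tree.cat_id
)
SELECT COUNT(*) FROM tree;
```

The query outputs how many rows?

Base: cat_id=5 (SciFi) at depth 0.
Iteration 1: rows with parent in {5} -> Classical (id 6, depth 1).
Iteration 2: rows with parent in {6} -> Music (id 8, depth 2).
Iteration 3: rows with parent in {8} -> Books (id 11, depth 3), Games (id 12, depth 3).
Iteration 4: rows with parent in {11,12} -> Board (id 14, depth 4).
Iteration 5: no rows with parent in {14}; recursion stops.
Total rows emitted: 6.

6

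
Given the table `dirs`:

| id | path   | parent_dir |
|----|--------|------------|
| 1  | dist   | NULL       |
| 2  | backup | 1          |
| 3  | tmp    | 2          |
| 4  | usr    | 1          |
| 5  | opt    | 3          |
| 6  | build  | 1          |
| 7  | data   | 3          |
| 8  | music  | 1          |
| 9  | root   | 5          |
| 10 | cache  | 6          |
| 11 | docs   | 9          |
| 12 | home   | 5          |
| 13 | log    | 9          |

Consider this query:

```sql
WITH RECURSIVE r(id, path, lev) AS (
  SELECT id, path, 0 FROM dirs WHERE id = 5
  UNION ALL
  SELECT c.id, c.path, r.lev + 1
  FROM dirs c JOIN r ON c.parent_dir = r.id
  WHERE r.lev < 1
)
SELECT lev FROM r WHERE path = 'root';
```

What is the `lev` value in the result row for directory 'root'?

Base: id=5 (opt) at lev 0.
Iteration 1: rows with parent_dir in {5} -> root (id 9, lev 1), home (id 12, lev 1).
Iteration 2: lev < 1 fails for all current rows; recursion stops.

1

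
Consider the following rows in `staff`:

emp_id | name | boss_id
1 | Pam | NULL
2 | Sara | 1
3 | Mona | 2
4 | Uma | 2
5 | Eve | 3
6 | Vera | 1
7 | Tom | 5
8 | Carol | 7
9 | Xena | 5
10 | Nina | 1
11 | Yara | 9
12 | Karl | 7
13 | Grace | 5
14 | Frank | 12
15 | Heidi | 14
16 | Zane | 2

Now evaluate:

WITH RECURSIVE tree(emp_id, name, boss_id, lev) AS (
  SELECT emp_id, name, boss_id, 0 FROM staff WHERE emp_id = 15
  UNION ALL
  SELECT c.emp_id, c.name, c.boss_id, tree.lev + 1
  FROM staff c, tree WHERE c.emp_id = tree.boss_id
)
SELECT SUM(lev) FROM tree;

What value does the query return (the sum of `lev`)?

28

Base: emp_id=15 (Heidi), boss_id=14, lev 0.
Iteration 1: join on emp_id=14 -> Frank (id 14, boss_id=12, lev 1).
Iteration 2: join on emp_id=12 -> Karl (id 12, boss_id=7, lev 2).
Iteration 3: join on emp_id=7 -> Tom (id 7, boss_id=5, lev 3).
Iteration 4: join on emp_id=5 -> Eve (id 5, boss_id=3, lev 4).
Iteration 5: join on emp_id=3 -> Mona (id 3, boss_id=2, lev 5).
Iteration 6: join on emp_id=2 -> Sara (id 2, boss_id=1, lev 6).
Iteration 7: join on emp_id=1 -> Pam (id 1, boss_id=NULL, lev 7).
Iteration 8: boss_id is NULL; no match; recursion stops.
SUM(lev) = 0 + 1 + 2 + 3 + 4 + 5 + 6 + 7 = 28.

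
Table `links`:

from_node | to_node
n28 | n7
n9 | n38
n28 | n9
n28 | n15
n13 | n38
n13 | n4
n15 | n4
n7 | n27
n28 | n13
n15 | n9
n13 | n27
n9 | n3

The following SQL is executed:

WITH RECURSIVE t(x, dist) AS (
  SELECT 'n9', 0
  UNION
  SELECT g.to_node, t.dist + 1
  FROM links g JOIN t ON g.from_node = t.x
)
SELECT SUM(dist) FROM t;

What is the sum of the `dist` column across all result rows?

Base: (n9, dist=0).
Iteration 1: edges from {n9} -> (n3, dist=1), (n38, dist=1).
Iteration 2: no outgoing edges from {n3,n38}; recursion stops.
SUM(dist) = 0 + 1 + 1 = 2.

2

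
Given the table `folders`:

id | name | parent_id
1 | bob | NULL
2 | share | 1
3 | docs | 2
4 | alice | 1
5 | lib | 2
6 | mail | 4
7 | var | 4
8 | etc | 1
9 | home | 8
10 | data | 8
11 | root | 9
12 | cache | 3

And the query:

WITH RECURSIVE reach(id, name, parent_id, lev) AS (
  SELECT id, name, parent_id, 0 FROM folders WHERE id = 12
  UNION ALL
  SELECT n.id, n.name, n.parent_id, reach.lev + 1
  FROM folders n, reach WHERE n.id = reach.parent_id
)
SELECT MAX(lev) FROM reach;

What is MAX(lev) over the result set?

Base: id=12 (cache), parent_id=3, lev 0.
Iteration 1: join on id=3 -> docs (id 3, parent_id=2, lev 1).
Iteration 2: join on id=2 -> share (id 2, parent_id=1, lev 2).
Iteration 3: join on id=1 -> bob (id 1, parent_id=NULL, lev 3).
Iteration 4: parent_id is NULL; no match; recursion stops.
lev values: 0, 1, 2, 3; the maximum is 3.

3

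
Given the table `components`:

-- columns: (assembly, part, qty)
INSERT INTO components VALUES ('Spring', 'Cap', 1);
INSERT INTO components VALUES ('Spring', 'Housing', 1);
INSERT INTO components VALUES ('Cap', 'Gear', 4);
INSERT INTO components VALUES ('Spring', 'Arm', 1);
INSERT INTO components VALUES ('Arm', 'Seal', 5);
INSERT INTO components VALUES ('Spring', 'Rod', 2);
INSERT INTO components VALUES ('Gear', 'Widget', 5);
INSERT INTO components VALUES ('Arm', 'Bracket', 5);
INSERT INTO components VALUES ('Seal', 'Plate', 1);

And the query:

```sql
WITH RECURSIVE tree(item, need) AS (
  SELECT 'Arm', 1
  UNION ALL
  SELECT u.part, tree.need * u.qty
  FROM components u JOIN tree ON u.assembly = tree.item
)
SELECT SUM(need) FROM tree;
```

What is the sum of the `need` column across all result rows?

Base: (Arm, need=1).
Iteration 1: components of {Arm} -> Bracket = 1*5 = 5, Seal = 1*5 = 5.
Iteration 2: components of {Bracket,Seal} -> Plate = 5*1 = 5.
Iteration 3: no further components; recursion stops.
SUM(need) = 1 + 5 + 5 + 5 = 16.

16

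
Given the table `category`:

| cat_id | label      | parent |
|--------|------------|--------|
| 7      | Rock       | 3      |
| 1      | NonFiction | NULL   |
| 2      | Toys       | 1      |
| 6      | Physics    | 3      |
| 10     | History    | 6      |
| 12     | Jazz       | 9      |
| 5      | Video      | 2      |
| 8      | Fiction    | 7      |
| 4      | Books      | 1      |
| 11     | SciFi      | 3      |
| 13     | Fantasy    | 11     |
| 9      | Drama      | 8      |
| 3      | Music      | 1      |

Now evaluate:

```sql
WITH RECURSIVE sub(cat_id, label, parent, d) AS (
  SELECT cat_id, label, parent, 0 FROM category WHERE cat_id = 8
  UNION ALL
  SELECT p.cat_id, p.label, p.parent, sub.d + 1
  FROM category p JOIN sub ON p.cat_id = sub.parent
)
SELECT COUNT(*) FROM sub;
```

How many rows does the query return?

Base: cat_id=8 (Fiction), parent=7, d 0.
Iteration 1: join on cat_id=7 -> Rock (id 7, parent=3, d 1).
Iteration 2: join on cat_id=3 -> Music (id 3, parent=1, d 2).
Iteration 3: join on cat_id=1 -> NonFiction (id 1, parent=NULL, d 3).
Iteration 4: parent is NULL; no match; recursion stops.
Total rows emitted: 4.

4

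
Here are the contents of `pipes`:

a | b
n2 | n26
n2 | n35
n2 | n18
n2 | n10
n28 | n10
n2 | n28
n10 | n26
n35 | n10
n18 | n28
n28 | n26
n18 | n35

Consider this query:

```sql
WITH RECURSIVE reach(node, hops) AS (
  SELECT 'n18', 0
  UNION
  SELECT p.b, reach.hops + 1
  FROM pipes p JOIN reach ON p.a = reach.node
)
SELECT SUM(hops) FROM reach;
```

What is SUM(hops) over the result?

Base: (n18, hops=0).
Iteration 1: edges from {n18} -> (n28, hops=1), (n35, hops=1).
Iteration 2: edges from {n28,n35} -> (n10, hops=2), (n26, hops=2). [UNION drops 1 duplicate row(s)]
Iteration 3: edges from {n10,n26} -> (n26, hops=3).
Iteration 4: no outgoing edges from {n26}; recursion stops.
SUM(hops) = 0 + 1 + 1 + 2 + 2 + 3 = 9.

9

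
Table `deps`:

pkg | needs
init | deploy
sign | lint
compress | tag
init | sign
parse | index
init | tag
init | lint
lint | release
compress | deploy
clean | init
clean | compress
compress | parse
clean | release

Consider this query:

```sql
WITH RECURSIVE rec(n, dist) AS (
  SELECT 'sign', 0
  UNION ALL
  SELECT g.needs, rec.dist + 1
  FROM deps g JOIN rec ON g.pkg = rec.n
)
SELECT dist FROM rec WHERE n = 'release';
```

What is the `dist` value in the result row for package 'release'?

Base: (sign, dist=0).
Iteration 1: edges from {sign} -> (lint, dist=1).
Iteration 2: edges from {lint} -> (release, dist=2).
Iteration 3: no outgoing edges from {release}; recursion stops.

2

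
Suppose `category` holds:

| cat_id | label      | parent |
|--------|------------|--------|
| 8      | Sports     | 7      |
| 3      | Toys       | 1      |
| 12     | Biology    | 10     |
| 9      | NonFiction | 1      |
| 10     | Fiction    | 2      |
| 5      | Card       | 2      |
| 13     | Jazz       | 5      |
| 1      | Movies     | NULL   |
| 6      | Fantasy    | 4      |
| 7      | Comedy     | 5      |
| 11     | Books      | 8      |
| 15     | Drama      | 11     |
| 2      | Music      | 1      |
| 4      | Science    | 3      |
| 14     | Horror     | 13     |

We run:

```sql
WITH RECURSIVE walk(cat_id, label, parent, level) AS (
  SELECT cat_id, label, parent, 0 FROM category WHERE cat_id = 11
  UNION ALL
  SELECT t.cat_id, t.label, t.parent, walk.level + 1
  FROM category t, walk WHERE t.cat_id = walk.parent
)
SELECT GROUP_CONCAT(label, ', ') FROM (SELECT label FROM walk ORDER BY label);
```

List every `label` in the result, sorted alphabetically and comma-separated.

Base: cat_id=11 (Books), parent=8, level 0.
Iteration 1: join on cat_id=8 -> Sports (id 8, parent=7, level 1).
Iteration 2: join on cat_id=7 -> Comedy (id 7, parent=5, level 2).
Iteration 3: join on cat_id=5 -> Card (id 5, parent=2, level 3).
Iteration 4: join on cat_id=2 -> Music (id 2, parent=1, level 4).
Iteration 5: join on cat_id=1 -> Movies (id 1, parent=NULL, level 5).
Iteration 6: parent is NULL; no match; recursion stops.

Books, Card, Comedy, Movies, Music, Sports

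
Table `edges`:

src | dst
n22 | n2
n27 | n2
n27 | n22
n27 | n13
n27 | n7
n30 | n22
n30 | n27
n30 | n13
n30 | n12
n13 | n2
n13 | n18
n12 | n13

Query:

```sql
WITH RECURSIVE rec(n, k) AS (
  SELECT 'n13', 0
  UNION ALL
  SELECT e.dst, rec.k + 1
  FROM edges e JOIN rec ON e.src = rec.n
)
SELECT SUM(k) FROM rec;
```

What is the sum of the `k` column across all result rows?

2

Base: (n13, k=0).
Iteration 1: edges from {n13} -> (n18, k=1), (n2, k=1).
Iteration 2: no outgoing edges from {n18,n2}; recursion stops.
SUM(k) = 0 + 1 + 1 = 2.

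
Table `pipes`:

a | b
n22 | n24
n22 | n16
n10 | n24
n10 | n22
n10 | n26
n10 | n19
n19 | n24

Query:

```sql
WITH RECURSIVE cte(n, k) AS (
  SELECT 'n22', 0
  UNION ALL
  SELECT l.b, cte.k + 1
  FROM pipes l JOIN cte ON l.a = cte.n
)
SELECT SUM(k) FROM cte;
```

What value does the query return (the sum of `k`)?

Base: (n22, k=0).
Iteration 1: edges from {n22} -> (n16, k=1), (n24, k=1).
Iteration 2: no outgoing edges from {n16,n24}; recursion stops.
SUM(k) = 0 + 1 + 1 = 2.

2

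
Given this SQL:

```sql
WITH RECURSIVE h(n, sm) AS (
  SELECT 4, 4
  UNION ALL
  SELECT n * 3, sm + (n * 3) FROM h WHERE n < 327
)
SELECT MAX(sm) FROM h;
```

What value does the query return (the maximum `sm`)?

1456

Base: n=4, sm=4.
Iteration 1: 4 < 327 holds -> n = 4 * 3 = 12, sm = 4 + 12 = 16.
Iteration 2: 12 < 327 holds -> n = 12 * 3 = 36, sm = 16 + 36 = 52.
Iteration 3: 36 < 327 holds -> n = 36 * 3 = 108, sm = 52 + 108 = 160.
Iteration 4: 108 < 327 holds -> n = 108 * 3 = 324, sm = 160 + 324 = 484.
Iteration 5: 324 < 327 holds -> n = 324 * 3 = 972, sm = 484 + 972 = 1456.
Iteration 6: 972 < 327 fails; recursion stops.
sm values: 4, 16, 52, 160, 484, 1456; the maximum is 1456.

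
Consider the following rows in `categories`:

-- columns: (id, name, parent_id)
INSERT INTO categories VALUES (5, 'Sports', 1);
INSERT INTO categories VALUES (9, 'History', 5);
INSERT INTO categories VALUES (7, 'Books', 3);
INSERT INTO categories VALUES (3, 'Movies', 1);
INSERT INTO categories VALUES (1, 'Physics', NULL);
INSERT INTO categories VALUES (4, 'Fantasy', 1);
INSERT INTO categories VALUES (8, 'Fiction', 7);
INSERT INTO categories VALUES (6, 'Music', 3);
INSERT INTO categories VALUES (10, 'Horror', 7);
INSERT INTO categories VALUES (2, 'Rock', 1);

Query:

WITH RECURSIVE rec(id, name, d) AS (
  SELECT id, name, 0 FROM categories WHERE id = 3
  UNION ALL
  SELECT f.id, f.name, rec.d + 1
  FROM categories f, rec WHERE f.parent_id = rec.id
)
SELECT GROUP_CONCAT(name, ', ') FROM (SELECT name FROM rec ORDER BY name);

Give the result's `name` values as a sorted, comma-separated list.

Base: id=3 (Movies) at d 0.
Iteration 1: rows with parent_id in {3} -> Music (id 6, d 1), Books (id 7, d 1).
Iteration 2: rows with parent_id in {6,7} -> Fiction (id 8, d 2), Horror (id 10, d 2).
Iteration 3: no rows with parent_id in {8,10}; recursion stops.

Books, Fiction, Horror, Movies, Music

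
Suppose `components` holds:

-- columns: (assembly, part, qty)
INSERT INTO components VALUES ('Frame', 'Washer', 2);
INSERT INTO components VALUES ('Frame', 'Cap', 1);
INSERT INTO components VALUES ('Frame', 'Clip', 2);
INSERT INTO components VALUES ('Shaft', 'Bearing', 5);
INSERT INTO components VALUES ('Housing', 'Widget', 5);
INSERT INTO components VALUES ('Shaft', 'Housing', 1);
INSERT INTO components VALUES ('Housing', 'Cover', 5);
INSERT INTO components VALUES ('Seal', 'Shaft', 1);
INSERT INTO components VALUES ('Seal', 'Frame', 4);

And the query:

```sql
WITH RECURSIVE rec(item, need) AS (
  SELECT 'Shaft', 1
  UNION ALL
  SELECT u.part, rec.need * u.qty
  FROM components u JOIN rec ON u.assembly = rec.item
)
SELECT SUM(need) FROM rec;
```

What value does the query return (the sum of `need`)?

17

Base: (Shaft, need=1).
Iteration 1: components of {Shaft} -> Bearing = 1*5 = 5, Housing = 1*1 = 1.
Iteration 2: components of {Bearing,Housing} -> Cover = 1*5 = 5, Widget = 1*5 = 5.
Iteration 3: no further components; recursion stops.
SUM(need) = 1 + 1 + 5 + 5 + 5 = 17.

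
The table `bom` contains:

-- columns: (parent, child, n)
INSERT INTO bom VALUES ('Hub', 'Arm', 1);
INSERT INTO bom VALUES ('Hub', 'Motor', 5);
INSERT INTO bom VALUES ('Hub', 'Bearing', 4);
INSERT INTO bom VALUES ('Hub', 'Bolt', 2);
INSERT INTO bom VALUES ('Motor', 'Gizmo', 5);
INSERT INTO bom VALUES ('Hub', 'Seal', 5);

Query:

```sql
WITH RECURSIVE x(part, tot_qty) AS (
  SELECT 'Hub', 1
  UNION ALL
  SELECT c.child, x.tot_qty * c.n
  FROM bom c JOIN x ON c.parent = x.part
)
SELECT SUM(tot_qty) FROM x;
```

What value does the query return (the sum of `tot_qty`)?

43

Base: (Hub, tot_qty=1).
Iteration 1: components of {Hub} -> Arm = 1*1 = 1, Bearing = 1*4 = 4, Bolt = 1*2 = 2, Motor = 1*5 = 5, Seal = 1*5 = 5.
Iteration 2: components of {Arm,Bearing,Bolt,Motor,Seal} -> Gizmo = 5*5 = 25.
Iteration 3: no further components; recursion stops.
SUM(tot_qty) = 1 + 1 + 5 + 4 + 2 + 5 + 25 = 43.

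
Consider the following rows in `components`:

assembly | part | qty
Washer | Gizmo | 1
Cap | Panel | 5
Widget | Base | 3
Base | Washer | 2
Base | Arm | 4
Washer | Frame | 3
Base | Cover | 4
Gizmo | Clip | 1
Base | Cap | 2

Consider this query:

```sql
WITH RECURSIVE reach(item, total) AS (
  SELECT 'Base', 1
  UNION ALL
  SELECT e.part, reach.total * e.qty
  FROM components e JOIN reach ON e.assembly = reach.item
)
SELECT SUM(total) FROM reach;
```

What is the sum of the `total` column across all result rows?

Base: (Base, total=1).
Iteration 1: components of {Base} -> Arm = 1*4 = 4, Cap = 1*2 = 2, Cover = 1*4 = 4, Washer = 1*2 = 2.
Iteration 2: components of {Arm,Cap,Cover,Washer} -> Frame = 2*3 = 6, Gizmo = 2*1 = 2, Panel = 2*5 = 10.
Iteration 3: components of {Frame,Gizmo,Panel} -> Clip = 2*1 = 2.
Iteration 4: no further components; recursion stops.
SUM(total) = 1 + 4 + 4 + 2 + 2 + 10 + 6 + 2 + 2 = 33.

33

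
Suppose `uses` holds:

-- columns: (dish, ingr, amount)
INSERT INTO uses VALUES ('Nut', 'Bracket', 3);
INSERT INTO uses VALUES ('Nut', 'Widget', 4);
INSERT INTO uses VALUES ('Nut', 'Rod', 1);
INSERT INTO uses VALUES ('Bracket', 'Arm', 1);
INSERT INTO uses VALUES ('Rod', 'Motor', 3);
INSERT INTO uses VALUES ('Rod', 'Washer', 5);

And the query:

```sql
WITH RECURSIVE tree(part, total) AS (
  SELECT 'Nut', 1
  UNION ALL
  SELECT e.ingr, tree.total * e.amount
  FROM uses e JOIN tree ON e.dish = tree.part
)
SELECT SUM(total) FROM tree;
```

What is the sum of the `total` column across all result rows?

Base: (Nut, total=1).
Iteration 1: components of {Nut} -> Bracket = 1*3 = 3, Rod = 1*1 = 1, Widget = 1*4 = 4.
Iteration 2: components of {Bracket,Rod,Widget} -> Arm = 3*1 = 3, Motor = 1*3 = 3, Washer = 1*5 = 5.
Iteration 3: no further components; recursion stops.
SUM(total) = 1 + 3 + 4 + 1 + 3 + 3 + 5 = 20.

20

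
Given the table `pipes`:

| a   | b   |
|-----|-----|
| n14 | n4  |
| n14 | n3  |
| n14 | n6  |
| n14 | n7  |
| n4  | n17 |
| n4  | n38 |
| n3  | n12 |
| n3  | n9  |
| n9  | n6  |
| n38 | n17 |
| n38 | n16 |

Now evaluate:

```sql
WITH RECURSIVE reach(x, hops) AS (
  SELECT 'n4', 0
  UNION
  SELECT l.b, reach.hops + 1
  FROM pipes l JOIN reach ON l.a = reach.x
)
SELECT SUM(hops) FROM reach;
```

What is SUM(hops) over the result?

6

Base: (n4, hops=0).
Iteration 1: edges from {n4} -> (n17, hops=1), (n38, hops=1).
Iteration 2: edges from {n17,n38} -> (n16, hops=2), (n17, hops=2).
Iteration 3: no outgoing edges from {n16,n17}; recursion stops.
SUM(hops) = 0 + 1 + 1 + 2 + 2 = 6.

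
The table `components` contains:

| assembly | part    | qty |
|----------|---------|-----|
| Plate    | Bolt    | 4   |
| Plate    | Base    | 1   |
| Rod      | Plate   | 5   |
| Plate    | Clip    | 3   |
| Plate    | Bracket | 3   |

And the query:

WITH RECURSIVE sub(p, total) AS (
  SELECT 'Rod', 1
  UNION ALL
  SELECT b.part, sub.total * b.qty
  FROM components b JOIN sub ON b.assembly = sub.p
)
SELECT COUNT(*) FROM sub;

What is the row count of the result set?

6

Base: (Rod, total=1).
Iteration 1: components of {Rod} -> Plate = 1*5 = 5.
Iteration 2: components of {Plate} -> Base = 5*1 = 5, Bolt = 5*4 = 20, Bracket = 5*3 = 15, Clip = 5*3 = 15.
Iteration 3: no further components; recursion stops.
Total rows emitted: 6.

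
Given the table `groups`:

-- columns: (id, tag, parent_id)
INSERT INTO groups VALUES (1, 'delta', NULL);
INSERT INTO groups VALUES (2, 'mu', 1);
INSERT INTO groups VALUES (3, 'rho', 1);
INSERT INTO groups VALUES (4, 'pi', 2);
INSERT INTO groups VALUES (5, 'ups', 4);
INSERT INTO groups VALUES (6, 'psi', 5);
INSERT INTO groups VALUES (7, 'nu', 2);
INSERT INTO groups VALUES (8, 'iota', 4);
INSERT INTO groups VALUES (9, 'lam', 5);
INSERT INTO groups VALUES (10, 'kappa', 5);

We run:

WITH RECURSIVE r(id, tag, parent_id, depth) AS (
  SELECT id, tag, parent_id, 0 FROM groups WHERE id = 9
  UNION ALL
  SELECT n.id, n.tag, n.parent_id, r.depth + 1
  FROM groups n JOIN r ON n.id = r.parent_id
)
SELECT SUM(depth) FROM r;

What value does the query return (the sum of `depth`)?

10

Base: id=9 (lam), parent_id=5, depth 0.
Iteration 1: join on id=5 -> ups (id 5, parent_id=4, depth 1).
Iteration 2: join on id=4 -> pi (id 4, parent_id=2, depth 2).
Iteration 3: join on id=2 -> mu (id 2, parent_id=1, depth 3).
Iteration 4: join on id=1 -> delta (id 1, parent_id=NULL, depth 4).
Iteration 5: parent_id is NULL; no match; recursion stops.
SUM(depth) = 0 + 1 + 2 + 3 + 4 = 10.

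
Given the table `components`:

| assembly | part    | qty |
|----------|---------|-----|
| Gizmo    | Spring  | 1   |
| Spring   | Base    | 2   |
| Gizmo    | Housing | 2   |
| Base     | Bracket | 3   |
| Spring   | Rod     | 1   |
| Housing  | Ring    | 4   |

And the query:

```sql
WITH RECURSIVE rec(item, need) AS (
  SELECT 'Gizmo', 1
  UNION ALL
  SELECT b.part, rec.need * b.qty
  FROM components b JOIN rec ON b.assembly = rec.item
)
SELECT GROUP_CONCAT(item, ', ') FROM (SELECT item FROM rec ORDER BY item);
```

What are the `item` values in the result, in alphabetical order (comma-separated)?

Base: (Gizmo, need=1).
Iteration 1: components of {Gizmo} -> Housing = 1*2 = 2, Spring = 1*1 = 1.
Iteration 2: components of {Housing,Spring} -> Base = 1*2 = 2, Ring = 2*4 = 8, Rod = 1*1 = 1.
Iteration 3: components of {Base,Ring,Rod} -> Bracket = 2*3 = 6.
Iteration 4: no further components; recursion stops.

Base, Bracket, Gizmo, Housing, Ring, Rod, Spring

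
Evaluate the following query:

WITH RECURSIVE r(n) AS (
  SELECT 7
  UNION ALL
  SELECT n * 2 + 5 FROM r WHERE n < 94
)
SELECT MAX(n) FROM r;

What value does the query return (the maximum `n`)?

Base: n=7.
Iteration 1: 7 < 94 holds -> n = 7 * 2 + 5 = 19.
Iteration 2: 19 < 94 holds -> n = 19 * 2 + 5 = 43.
Iteration 3: 43 < 94 holds -> n = 43 * 2 + 5 = 91.
Iteration 4: 91 < 94 holds -> n = 91 * 2 + 5 = 187.
Iteration 5: 187 < 94 fails; recursion stops.
n values: 7, 19, 43, 91, 187; the maximum is 187.

187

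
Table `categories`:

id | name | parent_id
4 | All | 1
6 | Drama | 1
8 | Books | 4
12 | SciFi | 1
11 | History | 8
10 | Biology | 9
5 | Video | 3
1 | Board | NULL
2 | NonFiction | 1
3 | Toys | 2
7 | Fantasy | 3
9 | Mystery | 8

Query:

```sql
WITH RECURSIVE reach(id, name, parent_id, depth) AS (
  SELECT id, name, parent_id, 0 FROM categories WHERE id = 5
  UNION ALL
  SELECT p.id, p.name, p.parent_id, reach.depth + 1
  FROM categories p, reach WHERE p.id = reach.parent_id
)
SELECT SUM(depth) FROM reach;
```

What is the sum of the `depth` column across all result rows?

Base: id=5 (Video), parent_id=3, depth 0.
Iteration 1: join on id=3 -> Toys (id 3, parent_id=2, depth 1).
Iteration 2: join on id=2 -> NonFiction (id 2, parent_id=1, depth 2).
Iteration 3: join on id=1 -> Board (id 1, parent_id=NULL, depth 3).
Iteration 4: parent_id is NULL; no match; recursion stops.
SUM(depth) = 0 + 1 + 2 + 3 = 6.

6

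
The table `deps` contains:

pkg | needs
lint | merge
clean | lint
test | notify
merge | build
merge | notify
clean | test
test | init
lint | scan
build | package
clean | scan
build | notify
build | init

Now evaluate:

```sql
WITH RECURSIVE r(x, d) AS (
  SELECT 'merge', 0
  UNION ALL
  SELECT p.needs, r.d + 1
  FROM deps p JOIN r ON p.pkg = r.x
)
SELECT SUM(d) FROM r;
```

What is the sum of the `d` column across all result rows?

Base: (merge, d=0).
Iteration 1: edges from {merge} -> (build, d=1), (notify, d=1).
Iteration 2: edges from {build,notify} -> (init, d=2), (notify, d=2), (package, d=2).
Iteration 3: no outgoing edges from {init,notify,package}; recursion stops.
SUM(d) = 0 + 1 + 1 + 2 + 2 + 2 = 8.

8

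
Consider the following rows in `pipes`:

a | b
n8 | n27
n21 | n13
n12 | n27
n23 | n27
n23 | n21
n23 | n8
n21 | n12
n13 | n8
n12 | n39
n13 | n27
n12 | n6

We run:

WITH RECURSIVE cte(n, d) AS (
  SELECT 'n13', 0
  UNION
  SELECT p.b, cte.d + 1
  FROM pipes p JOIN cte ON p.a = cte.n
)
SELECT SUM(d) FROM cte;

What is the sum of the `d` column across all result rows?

Base: (n13, d=0).
Iteration 1: edges from {n13} -> (n27, d=1), (n8, d=1).
Iteration 2: edges from {n27,n8} -> (n27, d=2).
Iteration 3: no outgoing edges from {n27}; recursion stops.
SUM(d) = 0 + 1 + 1 + 2 = 4.

4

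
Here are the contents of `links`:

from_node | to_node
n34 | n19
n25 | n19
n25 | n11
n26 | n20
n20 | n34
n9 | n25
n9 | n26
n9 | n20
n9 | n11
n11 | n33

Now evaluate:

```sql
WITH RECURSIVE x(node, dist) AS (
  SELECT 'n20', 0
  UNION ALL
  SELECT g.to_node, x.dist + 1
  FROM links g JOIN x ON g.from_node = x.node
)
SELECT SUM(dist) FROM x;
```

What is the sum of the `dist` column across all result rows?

3

Base: (n20, dist=0).
Iteration 1: edges from {n20} -> (n34, dist=1).
Iteration 2: edges from {n34} -> (n19, dist=2).
Iteration 3: no outgoing edges from {n19}; recursion stops.
SUM(dist) = 0 + 1 + 2 = 3.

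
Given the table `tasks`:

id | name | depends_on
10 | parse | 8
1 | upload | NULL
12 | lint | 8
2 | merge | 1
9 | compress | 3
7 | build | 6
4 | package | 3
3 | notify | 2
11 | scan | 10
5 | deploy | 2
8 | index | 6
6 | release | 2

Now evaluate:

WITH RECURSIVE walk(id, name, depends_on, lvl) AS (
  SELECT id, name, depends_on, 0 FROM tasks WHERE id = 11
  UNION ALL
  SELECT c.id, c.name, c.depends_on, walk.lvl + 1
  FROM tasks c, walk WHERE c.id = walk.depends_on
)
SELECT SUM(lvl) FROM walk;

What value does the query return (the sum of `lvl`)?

15

Base: id=11 (scan), depends_on=10, lvl 0.
Iteration 1: join on id=10 -> parse (id 10, depends_on=8, lvl 1).
Iteration 2: join on id=8 -> index (id 8, depends_on=6, lvl 2).
Iteration 3: join on id=6 -> release (id 6, depends_on=2, lvl 3).
Iteration 4: join on id=2 -> merge (id 2, depends_on=1, lvl 4).
Iteration 5: join on id=1 -> upload (id 1, depends_on=NULL, lvl 5).
Iteration 6: depends_on is NULL; no match; recursion stops.
SUM(lvl) = 0 + 1 + 2 + 3 + 4 + 5 = 15.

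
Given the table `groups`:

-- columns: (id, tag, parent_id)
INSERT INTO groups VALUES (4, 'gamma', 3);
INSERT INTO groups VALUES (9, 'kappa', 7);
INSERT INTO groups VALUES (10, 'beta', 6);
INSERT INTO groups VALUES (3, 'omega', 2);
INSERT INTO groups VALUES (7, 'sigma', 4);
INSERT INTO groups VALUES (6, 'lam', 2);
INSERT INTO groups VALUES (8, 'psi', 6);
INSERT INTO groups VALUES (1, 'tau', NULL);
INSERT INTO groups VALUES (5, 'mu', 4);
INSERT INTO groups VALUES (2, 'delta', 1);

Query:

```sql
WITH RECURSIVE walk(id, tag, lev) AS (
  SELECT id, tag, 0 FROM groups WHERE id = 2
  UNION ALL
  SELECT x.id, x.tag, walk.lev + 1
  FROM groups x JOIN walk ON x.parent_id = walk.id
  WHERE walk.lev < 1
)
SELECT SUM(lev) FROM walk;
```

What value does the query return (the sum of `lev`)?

2

Base: id=2 (delta) at lev 0.
Iteration 1: rows with parent_id in {2} -> omega (id 3, lev 1), lam (id 6, lev 1).
Iteration 2: lev < 1 fails for all current rows; recursion stops.
SUM(lev) = 0 + 1 + 1 = 2.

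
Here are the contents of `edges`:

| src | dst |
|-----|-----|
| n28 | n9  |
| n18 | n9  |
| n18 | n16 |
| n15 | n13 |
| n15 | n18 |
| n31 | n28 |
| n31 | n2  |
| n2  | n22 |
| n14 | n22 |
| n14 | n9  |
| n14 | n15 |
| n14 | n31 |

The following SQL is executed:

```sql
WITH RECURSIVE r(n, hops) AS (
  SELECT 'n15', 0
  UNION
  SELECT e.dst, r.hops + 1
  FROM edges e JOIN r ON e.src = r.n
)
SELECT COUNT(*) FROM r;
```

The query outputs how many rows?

5

Base: (n15, hops=0).
Iteration 1: edges from {n15} -> (n13, hops=1), (n18, hops=1).
Iteration 2: edges from {n13,n18} -> (n16, hops=2), (n9, hops=2).
Iteration 3: no outgoing edges from {n16,n9}; recursion stops.
Total rows emitted: 5.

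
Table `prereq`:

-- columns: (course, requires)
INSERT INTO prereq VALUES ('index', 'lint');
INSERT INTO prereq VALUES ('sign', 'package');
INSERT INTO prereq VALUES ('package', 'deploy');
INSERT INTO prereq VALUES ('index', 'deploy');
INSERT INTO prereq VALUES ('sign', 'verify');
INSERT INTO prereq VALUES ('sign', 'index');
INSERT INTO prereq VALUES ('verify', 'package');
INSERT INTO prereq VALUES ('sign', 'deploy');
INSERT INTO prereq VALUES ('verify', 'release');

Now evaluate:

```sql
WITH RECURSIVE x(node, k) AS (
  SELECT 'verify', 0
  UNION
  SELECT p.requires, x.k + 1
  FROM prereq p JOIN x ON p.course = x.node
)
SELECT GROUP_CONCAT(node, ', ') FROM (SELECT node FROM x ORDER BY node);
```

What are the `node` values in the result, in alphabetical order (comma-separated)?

Base: (verify, k=0).
Iteration 1: edges from {verify} -> (package, k=1), (release, k=1).
Iteration 2: edges from {package,release} -> (deploy, k=2).
Iteration 3: no outgoing edges from {deploy}; recursion stops.

deploy, package, release, verify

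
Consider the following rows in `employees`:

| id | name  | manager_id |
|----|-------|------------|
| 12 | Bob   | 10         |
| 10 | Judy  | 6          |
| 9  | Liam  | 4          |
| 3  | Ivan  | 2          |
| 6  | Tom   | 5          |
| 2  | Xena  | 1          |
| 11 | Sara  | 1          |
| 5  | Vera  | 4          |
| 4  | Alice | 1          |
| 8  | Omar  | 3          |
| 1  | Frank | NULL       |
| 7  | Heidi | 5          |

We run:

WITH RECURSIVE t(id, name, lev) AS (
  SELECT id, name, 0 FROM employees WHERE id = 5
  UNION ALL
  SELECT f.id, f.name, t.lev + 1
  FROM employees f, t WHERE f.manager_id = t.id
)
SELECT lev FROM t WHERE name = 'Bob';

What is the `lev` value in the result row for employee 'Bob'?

Base: id=5 (Vera) at lev 0.
Iteration 1: rows with manager_id in {5} -> Tom (id 6, lev 1), Heidi (id 7, lev 1).
Iteration 2: rows with manager_id in {6,7} -> Judy (id 10, lev 2).
Iteration 3: rows with manager_id in {10} -> Bob (id 12, lev 3).
Iteration 4: no rows with manager_id in {12}; recursion stops.

3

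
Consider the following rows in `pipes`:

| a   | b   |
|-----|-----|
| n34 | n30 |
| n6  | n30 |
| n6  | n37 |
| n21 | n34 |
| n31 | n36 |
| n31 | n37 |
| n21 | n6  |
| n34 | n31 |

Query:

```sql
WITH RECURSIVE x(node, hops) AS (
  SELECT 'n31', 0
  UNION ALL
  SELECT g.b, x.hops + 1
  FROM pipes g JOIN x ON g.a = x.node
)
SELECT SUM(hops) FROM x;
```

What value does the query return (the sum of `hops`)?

2

Base: (n31, hops=0).
Iteration 1: edges from {n31} -> (n36, hops=1), (n37, hops=1).
Iteration 2: no outgoing edges from {n36,n37}; recursion stops.
SUM(hops) = 0 + 1 + 1 = 2.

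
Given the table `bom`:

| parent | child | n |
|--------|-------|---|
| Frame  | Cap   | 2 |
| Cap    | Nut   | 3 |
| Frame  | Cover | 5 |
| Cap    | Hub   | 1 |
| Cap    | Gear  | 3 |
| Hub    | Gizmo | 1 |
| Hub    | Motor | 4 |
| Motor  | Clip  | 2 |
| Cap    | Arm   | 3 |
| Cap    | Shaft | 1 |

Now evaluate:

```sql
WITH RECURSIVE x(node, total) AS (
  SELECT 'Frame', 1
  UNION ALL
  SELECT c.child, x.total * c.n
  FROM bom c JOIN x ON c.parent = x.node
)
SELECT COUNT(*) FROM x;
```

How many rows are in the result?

11

Base: (Frame, total=1).
Iteration 1: components of {Frame} -> Cap = 1*2 = 2, Cover = 1*5 = 5.
Iteration 2: components of {Cap,Cover} -> Arm = 2*3 = 6, Gear = 2*3 = 6, Hub = 2*1 = 2, Nut = 2*3 = 6, Shaft = 2*1 = 2.
Iteration 3: components of {Arm,Gear,Hub,Nut,Shaft} -> Gizmo = 2*1 = 2, Motor = 2*4 = 8.
Iteration 4: components of {Gizmo,Motor} -> Clip = 8*2 = 16.
Iteration 5: no further components; recursion stops.
Total rows emitted: 11.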